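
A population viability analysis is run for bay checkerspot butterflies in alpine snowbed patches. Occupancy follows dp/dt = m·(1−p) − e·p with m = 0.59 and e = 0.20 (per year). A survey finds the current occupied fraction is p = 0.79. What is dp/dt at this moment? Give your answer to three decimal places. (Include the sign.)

-0.034

Colonization term: m·(1−p) = 0.59×0.2100 = 0.12390.
Extinction term: e·p = 0.15800.
dp/dt = 0.12390 − 0.15800 = -0.03410.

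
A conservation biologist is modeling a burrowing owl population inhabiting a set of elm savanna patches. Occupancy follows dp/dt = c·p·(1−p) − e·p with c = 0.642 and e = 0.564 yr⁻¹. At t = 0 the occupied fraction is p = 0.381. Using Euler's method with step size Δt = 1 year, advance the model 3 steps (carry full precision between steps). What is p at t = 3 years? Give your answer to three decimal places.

0.250

Update rule: p ← p + [c·p·(1−p) − e·p]·Δt with Δt = 1.
  1  |  dp/dt·Δt = -0.063475  |  p_1 = 0.317525
  2  |  dp/dt·Δt = -0.039961  |  p_2 = 0.277564
  3  |  dp/dt·Δt = -0.027811  |  p_3 = 0.249753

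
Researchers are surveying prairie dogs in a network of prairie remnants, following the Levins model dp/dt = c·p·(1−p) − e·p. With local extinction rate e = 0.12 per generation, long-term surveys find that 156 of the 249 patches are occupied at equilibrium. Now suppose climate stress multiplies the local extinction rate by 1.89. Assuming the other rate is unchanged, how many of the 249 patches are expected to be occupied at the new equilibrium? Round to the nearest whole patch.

Observed p* = 156/249 = 0.62651.
Balance c(1−p*) = e gives c = e/(1 − 0.62651) = 0.12/0.37349 = 0.32129.
New p* = 1 − e/c = 1 − 0.22680/0.32129 = 0.29410.
Expected occupied = 249 × 0.29410 = 73.23 ≈ 73.

73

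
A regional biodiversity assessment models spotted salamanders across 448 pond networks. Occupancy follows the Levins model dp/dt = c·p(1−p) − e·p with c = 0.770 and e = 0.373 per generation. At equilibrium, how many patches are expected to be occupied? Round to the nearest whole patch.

231

p* = 1 − e/c = 1 − 0.373/0.770 = 0.5156.
Expected occupied patches = N × p* = 448 × 0.5156 = 230.98 ≈ 231.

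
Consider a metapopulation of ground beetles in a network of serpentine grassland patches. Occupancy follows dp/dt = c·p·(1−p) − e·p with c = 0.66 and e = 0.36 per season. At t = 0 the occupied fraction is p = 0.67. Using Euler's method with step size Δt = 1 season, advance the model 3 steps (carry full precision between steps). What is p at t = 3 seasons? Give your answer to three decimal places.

Update rule: p ← p + [c·p·(1−p) − e·p]·Δt with Δt = 1.
t = 1: p = 0.67000 + (-0.09527) = 0.57473
t = 2: p = 0.57473 + (-0.04559) = 0.52914
t = 3: p = 0.52914 + (-0.02605) = 0.50309

0.503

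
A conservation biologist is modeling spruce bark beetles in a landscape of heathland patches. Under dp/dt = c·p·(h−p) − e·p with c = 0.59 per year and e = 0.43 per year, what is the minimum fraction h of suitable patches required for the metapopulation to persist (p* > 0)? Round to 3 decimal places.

p* = h − e/c is positive only when h > e/c.
h_min = e/c = 0.43/0.59 = 0.7288.

0.729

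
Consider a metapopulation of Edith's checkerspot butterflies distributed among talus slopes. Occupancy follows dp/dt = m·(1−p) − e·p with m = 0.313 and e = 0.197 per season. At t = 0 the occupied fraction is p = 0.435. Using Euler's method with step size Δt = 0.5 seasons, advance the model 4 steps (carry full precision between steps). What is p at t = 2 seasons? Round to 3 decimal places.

Update rule: p ← p + [m·(1−p) − e·p]·Δt with Δt = 0.5.
p: 0.43500 → 0.48057  (Δp = +0.04557)
p: 0.48057 → 0.51453  (Δp = +0.03395)
p: 0.51453 → 0.53982  (Δp = +0.02530)
p: 0.53982 → 0.55867  (Δp = +0.01884)

0.559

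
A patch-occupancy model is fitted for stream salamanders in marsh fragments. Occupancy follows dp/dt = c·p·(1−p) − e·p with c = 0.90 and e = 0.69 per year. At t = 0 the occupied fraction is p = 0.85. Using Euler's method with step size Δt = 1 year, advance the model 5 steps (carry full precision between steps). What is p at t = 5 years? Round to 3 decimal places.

0.270

Update rule: p ← p + [c·p·(1−p) − e·p]·Δt with Δt = 1.
step 1: Δp = -0.47175, p = 0.37825
step 2: Δp = -0.04933, p = 0.32892
step 3: Δp = -0.02830, p = 0.30062
step 4: Δp = -0.01821, p = 0.28242
step 5: Δp = -0.01248, p = 0.26994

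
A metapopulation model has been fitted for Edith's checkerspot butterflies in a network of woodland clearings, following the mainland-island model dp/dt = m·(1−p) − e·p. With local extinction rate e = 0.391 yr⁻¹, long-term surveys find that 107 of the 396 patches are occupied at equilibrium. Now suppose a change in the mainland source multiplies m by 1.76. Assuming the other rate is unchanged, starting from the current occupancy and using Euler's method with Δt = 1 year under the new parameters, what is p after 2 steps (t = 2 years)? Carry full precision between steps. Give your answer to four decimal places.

0.3789

Observed p* = 107/396 = 0.27020.
Balance m(1−p*) = e·p* gives m = e·p*/(1−p*) = 0.391×0.27020/0.72980 = 0.14476.
Starting from p₀ = 0.27020; update p ← p + (dp/dt)·Δt with the new parameters.
p: 0.27020 → 0.35050  (Δp = +0.08029)
p: 0.35050 → 0.37894  (Δp = +0.02844)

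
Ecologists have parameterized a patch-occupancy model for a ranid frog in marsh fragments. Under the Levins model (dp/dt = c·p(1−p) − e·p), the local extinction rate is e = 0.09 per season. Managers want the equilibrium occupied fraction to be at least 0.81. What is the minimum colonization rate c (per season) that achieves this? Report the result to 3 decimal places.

0.474

p* = 1 − e/c ≥ 0.81 requires e/c ≤ 0.1900, i.e. c ≥ e/0.1900.
c_min = 0.09/0.1900 = 0.4737.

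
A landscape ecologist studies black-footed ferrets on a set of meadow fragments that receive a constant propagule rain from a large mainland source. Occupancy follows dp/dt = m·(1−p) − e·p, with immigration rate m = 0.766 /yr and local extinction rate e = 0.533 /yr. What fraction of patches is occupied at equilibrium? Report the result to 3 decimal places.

0.590

Setting dp/dt = 0: m − m·p* = e·p*, so m = (m+e)·p*.
p* = m/(m+e) = 0.766/(0.766+0.533) = 0.766/1.2990 = 0.5897.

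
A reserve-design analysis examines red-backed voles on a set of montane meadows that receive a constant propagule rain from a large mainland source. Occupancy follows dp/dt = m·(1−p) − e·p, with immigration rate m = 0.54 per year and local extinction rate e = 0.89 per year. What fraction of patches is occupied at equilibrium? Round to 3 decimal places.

0.378

At equilibrium the propagule rain into empty patches balances local extinction: m(1−p*) = e·p*.
p* = m/(m+e) = 0.54/(0.54+0.89) = 0.54/1.4300 = 0.3776.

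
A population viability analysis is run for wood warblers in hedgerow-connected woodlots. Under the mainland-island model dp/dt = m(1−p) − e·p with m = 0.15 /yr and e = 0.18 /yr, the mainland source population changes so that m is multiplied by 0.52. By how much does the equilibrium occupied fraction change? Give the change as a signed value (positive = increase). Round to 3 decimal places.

Before: p* = 0.15/(0.15+0.18) = 0.4545.
After: m = 0.078, e = 0.18; p* = 0.078/0.2580 = 0.3023.
Δp* = 0.3023 − 0.4545 = -0.1522.

-0.152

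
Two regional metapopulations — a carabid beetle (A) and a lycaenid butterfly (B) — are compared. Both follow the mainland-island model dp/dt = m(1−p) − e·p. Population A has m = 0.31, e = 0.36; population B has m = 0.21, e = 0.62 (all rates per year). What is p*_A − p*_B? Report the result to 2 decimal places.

0.21

A: p*_A = m/(m+e) = 0.31/0.6700 = 0.4627.
B: p*_B = 0.21/0.8300 = 0.2530.
p*_A − p*_B = 0.4627 − 0.2530 = 0.2097.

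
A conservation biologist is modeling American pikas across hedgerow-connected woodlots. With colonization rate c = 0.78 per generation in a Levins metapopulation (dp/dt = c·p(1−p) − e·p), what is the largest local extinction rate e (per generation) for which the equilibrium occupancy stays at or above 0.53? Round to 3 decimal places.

0.367

1 − e/c ≥ 0.53 ⇒ e ≤ c(1 − 0.53) = 0.78 × 0.4700.
e_max = 0.3666.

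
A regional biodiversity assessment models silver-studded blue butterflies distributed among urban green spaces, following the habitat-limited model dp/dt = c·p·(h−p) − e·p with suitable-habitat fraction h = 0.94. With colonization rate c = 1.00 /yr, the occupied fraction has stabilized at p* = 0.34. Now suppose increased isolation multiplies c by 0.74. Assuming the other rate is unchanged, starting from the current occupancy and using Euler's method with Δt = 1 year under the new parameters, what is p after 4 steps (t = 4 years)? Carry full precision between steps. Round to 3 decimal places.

0.213

Balance c(h−p*) = e gives e = 1.00×(0.94 − 0.34000) = 0.60000.
Starting from p₀ = 0.34000; update p ← p + (dp/dt)·Δt with the new parameters.
p: 0.34000 → 0.28696  (Δp = -0.05304)
p: 0.28696 → 0.25346  (Δp = -0.03350)
p: 0.25346 → 0.23015  (Δp = -0.02331)
p: 0.23015 → 0.21296  (Δp = -0.01719)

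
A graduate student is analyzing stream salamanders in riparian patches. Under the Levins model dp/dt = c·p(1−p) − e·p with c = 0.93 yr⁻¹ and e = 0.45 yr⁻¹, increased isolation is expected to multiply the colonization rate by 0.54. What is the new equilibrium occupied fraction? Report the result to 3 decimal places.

Before: p* = 1 − 0.45/0.93 = 0.5161.
After the change, c = 0.5022, e = 0.45, so p* = 1 − 0.45/0.5022 = 0.1039.

0.104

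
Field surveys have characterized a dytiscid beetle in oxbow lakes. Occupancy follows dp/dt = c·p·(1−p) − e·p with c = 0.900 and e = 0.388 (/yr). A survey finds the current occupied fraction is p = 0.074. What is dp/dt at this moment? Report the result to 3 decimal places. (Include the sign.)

0.033

Colonization term: c·p·(1−p) = 0.900×0.074×0.9260 = 0.06167.
Extinction term: e·p = 0.02871.
dp/dt = 0.06167 − 0.02871 = 0.03296.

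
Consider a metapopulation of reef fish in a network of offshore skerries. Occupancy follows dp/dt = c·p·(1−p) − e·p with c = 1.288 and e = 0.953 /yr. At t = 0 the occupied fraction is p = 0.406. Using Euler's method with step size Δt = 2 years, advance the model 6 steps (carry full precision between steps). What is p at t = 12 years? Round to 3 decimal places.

0.260

Update rule: p ← p + [c·p·(1−p) − e·p]·Δt with Δt = 2.
  1  |  dp/dt·Δt = -0.152598  |  p_1 = 0.253402
  2  |  dp/dt·Δt = +0.004367  |  p_2 = 0.257770
  3  |  dp/dt·Δt = +0.001543  |  p_3 = 0.259313
  4  |  dp/dt·Δt = +0.000521  |  p_4 = 0.259834
  5  |  dp/dt·Δt = +0.000173  |  p_5 = 0.260007
  6  |  dp/dt·Δt = +0.000057  |  p_6 = 0.260065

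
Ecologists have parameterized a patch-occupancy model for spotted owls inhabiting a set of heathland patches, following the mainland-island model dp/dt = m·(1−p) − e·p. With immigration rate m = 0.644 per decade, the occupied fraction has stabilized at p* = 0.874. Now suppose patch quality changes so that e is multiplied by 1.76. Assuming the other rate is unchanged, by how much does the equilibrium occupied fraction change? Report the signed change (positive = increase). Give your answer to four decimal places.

-0.0764

Balance m(1−p*) = e·p* gives e = m(1−p*)/p* = 0.644×0.12600/0.87400 = 0.09284.
New p* = m/(m+e) = 0.64400/(0.64400+0.16340) = 0.79762.
Δp* = 0.79762 − 0.87400 = -0.07638.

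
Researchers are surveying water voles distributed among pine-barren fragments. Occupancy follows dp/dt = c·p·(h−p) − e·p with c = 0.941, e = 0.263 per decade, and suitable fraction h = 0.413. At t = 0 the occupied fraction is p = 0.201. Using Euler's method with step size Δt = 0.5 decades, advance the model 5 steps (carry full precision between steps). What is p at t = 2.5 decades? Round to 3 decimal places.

Update rule: p ← p + [c·p·(h−p) − e·p]·Δt with Δt = 0.5.
  1  |  dp/dt·Δt = -0.006383  |  p_1 = 0.194617
  2  |  dp/dt·Δt = -0.005595  |  p_2 = 0.189022
  3  |  dp/dt·Δt = -0.004937  |  p_3 = 0.184085
  4  |  dp/dt·Δt = -0.004380  |  p_4 = 0.179705
  5  |  dp/dt·Δt = -0.003906  |  p_5 = 0.175799

0.176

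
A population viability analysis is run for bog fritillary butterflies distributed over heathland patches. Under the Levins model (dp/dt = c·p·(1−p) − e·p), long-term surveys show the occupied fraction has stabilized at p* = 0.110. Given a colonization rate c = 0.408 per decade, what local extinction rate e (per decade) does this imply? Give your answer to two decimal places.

0.36

At equilibrium c(1−p*) = e.
e = 0.408 × (1 − 0.110) = 0.408 × 0.8900 = 0.3631.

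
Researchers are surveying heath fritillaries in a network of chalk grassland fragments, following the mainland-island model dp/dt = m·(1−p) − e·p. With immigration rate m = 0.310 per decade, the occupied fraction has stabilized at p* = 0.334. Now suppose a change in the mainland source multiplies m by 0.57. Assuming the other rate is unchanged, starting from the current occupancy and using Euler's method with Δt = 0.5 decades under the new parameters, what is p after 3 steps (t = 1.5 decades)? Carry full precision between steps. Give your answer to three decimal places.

0.247

Balance m(1−p*) = e·p* gives e = m(1−p*)/p* = 0.310×0.66600/0.33400 = 0.61814.
Starting from p₀ = 0.33400; update p ← p + (dp/dt)·Δt with the new parameters.
p: 0.33400 → 0.28961  (Δp = -0.04439)
p: 0.28961 → 0.26286  (Δp = -0.02675)
p: 0.26286 → 0.24675  (Δp = -0.01612)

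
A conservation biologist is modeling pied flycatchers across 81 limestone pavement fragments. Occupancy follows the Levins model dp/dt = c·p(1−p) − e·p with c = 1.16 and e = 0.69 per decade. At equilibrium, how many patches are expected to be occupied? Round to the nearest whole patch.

p* = 1 − e/c = 1 − 0.69/1.16 = 0.4052.
Expected occupied patches = N × p* = 81 × 0.4052 = 32.82 ≈ 33.

33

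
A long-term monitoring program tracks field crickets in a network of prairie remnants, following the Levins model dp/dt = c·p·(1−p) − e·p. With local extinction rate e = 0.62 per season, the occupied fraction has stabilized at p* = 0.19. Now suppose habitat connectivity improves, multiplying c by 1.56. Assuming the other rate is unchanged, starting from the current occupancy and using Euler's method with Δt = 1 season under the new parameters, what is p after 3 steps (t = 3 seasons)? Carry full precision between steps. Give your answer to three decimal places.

0.385

Balance c(1−p*) = e gives c = e/(1 − 0.19000) = 0.62/0.81000 = 0.76543.
Starting from p₀ = 0.19000; update p ← p + (dp/dt)·Δt with the new parameters.
  1  |  dp/dt·Δt = +0.065968  |  p_1 = 0.255968
  2  |  dp/dt·Δt = +0.068709  |  p_2 = 0.324677
  3  |  dp/dt·Δt = +0.060515  |  p_3 = 0.385192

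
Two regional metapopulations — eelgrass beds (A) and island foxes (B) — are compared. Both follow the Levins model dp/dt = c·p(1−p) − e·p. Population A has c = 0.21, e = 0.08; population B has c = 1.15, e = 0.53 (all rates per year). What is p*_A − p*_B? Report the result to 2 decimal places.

0.08

A: p*_A = 1 − 0.08/0.21 = 0.6190.
B: p*_B = 1 − 0.53/1.15 = 0.5391.
p*_A − p*_B = 0.6190 − 0.5391 = 0.0799.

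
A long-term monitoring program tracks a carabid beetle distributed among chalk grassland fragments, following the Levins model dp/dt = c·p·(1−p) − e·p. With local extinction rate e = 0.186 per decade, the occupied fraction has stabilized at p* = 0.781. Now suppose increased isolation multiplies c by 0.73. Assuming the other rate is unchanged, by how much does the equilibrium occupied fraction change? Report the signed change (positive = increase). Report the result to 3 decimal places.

-0.081

Balance c(1−p*) = e gives c = e/(1 − 0.78100) = 0.186/0.21900 = 0.84932.
New p* = 1 − e/c = 1 − 0.18600/0.62000 = 0.70000.
Δp* = 0.70000 − 0.78100 = -0.08100.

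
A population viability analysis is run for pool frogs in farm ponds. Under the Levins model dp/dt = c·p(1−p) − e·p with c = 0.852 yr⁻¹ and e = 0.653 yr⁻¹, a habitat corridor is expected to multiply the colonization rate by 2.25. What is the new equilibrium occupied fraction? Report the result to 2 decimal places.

Before: p* = 1 − 0.653/0.852 = 0.2336.
After the change, c = 1.917, e = 0.653, so p* = 1 − 0.653/1.917 = 0.6594.

0.66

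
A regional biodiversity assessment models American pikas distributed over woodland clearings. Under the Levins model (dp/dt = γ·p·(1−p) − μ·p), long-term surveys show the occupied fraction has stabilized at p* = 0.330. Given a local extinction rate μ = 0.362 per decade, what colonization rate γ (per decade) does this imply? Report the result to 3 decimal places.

At equilibrium γ(1−p*) = μ, so γ = μ/(1−p*).
γ = 0.362/(1 − 0.330) = 0.362/0.6700 = 0.5403.

0.540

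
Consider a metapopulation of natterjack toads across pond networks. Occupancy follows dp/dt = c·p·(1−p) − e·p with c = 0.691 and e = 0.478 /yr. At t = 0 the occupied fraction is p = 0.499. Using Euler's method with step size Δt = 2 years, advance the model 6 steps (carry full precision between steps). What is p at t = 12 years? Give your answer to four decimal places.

0.3110

Update rule: p ← p + [c·p·(1−p) − e·p]·Δt with Δt = 2.
  1  |  dp/dt·Δt = -0.131545  |  p_1 = 0.367455
  2  |  dp/dt·Δt = -0.030066  |  p_2 = 0.337389
  3  |  dp/dt·Δt = -0.013587  |  p_3 = 0.323802
  4  |  dp/dt·Δt = -0.006960  |  p_4 = 0.316842
  5  |  dp/dt·Δt = -0.003763  |  p_5 = 0.313079
  6  |  dp/dt·Δt = -0.002090  |  p_6 = 0.310989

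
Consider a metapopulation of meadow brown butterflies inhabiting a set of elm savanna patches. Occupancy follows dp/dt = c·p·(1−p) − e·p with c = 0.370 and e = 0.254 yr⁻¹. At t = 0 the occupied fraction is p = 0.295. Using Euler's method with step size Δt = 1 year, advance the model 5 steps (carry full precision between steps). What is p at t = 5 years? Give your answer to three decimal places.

0.303

Update rule: p ← p + [c·p·(1−p) − e·p]·Δt with Δt = 1.
t = 1: p = 0.29500 + (+0.00202) = 0.29702
t = 2: p = 0.29702 + (+0.00181) = 0.29883
t = 3: p = 0.29883 + (+0.00162) = 0.30046
t = 4: p = 0.30046 + (+0.00145) = 0.30191
t = 5: p = 0.30191 + (+0.00130) = 0.30320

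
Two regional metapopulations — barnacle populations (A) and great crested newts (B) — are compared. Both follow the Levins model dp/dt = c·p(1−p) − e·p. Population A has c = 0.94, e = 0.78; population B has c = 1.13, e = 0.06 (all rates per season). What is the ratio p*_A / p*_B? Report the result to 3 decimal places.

A: p*_A = 1 − 0.78/0.94 = 0.1702.
B: p*_B = 1 − 0.06/1.13 = 0.9469.
p*_A / p*_B = 0.1702/0.9469 = 0.1798.

0.180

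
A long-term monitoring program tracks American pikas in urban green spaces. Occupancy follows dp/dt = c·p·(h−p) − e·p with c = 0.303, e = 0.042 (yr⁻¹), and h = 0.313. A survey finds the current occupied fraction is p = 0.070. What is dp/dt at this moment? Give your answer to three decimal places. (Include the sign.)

0.002

Colonization term: c·p·(h−p) = 0.303×0.070×0.2430 = 0.00515.
Extinction term: e·p = 0.00294.
dp/dt = 0.00515 − 0.00294 = 0.00221.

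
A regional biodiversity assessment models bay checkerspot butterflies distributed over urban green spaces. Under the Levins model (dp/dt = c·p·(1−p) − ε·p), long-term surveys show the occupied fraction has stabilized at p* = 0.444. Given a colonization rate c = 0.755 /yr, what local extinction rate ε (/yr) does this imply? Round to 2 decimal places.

0.42

At equilibrium c(1−p*) = ε.
ε = 0.755 × (1 − 0.444) = 0.755 × 0.5560 = 0.4198.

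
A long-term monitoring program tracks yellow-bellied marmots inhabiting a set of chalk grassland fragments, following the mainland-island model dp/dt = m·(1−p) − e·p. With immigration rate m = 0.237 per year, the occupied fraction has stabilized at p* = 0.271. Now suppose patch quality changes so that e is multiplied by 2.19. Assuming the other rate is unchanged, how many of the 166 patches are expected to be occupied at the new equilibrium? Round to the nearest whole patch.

24

Balance m(1−p*) = e·p* gives e = m(1−p*)/p* = 0.237×0.72900/0.27100 = 0.63754.
New p* = m/(m+e) = 0.23700/(0.23700+1.39621) = 0.14511.
Expected occupied = 166 × 0.14511 = 24.09 ≈ 24.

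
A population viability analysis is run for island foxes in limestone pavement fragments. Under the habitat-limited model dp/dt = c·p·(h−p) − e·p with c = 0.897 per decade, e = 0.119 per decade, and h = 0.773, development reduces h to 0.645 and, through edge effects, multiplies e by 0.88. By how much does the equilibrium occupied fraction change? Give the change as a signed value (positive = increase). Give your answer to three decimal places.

Before: p* = h − e/c = 0.773 − 0.119/0.897 = 0.773 − 0.1327 = 0.6403.
After: c = 0.897, e = 0.10472, h = 0.645; p* = 0.645 − 0.10472/0.897 = 0.5283.
Δp* = 0.5283 − 0.6403 = -0.1121.

-0.112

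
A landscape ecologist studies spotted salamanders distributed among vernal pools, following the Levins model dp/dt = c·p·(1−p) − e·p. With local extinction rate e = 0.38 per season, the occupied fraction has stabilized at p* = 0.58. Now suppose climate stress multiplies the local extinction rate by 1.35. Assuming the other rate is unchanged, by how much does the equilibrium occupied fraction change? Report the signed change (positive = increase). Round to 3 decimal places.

-0.147

Balance c(1−p*) = e gives c = e/(1 − 0.58000) = 0.38/0.42000 = 0.90476.
New p* = 1 − e/c = 1 − 0.51300/0.90476 = 0.43300.
Δp* = 0.43300 − 0.58000 = -0.14700.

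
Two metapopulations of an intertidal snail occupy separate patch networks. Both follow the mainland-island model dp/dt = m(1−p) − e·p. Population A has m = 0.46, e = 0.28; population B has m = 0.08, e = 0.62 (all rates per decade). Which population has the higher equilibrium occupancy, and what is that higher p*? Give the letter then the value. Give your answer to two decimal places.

A, 0.62

A: p*_A = m/(m+e) = 0.46/0.7400 = 0.6216.
B: p*_B = 0.08/0.7000 = 0.1143.
A is higher at 0.6216.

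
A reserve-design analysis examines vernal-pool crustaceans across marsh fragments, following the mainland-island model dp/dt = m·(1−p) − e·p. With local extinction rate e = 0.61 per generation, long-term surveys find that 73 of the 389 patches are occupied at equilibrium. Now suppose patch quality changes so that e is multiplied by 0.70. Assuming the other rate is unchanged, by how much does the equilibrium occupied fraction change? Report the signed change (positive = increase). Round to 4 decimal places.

Observed p* = 73/389 = 0.18766.
Balance m(1−p*) = e·p* gives m = e·p*/(1−p*) = 0.61×0.18766/0.81234 = 0.14092.
New p* = m/(m+e) = 0.14092/(0.14092+0.42700) = 0.24813.
Δp* = 0.24813 − 0.18766 = +0.06047.

0.0605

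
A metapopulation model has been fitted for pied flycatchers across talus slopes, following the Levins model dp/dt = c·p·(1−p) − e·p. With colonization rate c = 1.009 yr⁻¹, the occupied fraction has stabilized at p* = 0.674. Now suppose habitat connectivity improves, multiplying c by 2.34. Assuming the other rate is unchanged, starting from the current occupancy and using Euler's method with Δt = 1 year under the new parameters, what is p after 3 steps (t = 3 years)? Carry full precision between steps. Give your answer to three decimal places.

Balance c(1−p*) = e gives e = 1.009×(1 − 0.67400) = 0.32893.
Starting from p₀ = 0.67400; update p ← p + (dp/dt)·Δt with the new parameters.
t = 1: p = 0.67400 + (+0.29708) = 0.97108
t = 2: p = 0.97108 + (-0.25311) = 0.71797
t = 3: p = 0.71797 + (+0.24193) = 0.95990

0.960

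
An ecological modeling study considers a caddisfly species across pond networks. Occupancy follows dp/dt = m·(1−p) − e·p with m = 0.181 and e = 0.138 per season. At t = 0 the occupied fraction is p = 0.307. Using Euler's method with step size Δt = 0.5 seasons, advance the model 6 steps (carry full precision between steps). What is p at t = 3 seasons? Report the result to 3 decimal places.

0.476

Update rule: p ← p + [m·(1−p) − e·p]·Δt with Δt = 0.5.
p: 0.30700 → 0.34853  (Δp = +0.04153)
p: 0.34853 → 0.38344  (Δp = +0.03491)
p: 0.38344 → 0.41278  (Δp = +0.02934)
p: 0.41278 → 0.43744  (Δp = +0.02466)
p: 0.43744 → 0.45817  (Δp = +0.02073)
p: 0.45817 → 0.47559  (Δp = +0.01742)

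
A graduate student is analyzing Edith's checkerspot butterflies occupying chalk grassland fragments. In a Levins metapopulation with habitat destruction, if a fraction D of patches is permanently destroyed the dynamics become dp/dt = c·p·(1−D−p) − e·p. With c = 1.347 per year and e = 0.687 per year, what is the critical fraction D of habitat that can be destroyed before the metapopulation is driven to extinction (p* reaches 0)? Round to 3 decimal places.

The nontrivial equilibrium is p* = (1−D) − e/c; extinction occurs when this hits zero.
So D_crit = 1 − e/c = 1 − 0.687/1.347 = 1 − 0.5100 = 0.4900.
Note this equals the original equilibrium occupancy — the Levins extinction-debt result.

0.490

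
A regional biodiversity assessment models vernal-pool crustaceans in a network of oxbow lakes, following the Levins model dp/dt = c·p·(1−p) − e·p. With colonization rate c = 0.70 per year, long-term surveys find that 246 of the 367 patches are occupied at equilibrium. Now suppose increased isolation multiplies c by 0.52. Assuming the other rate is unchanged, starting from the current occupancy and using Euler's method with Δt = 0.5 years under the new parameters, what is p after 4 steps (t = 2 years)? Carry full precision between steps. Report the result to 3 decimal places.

Observed p* = 246/367 = 0.67030.
Balance c(1−p*) = e gives e = 0.70×(1 − 0.67030) = 0.23079.
Starting from p₀ = 0.67030; update p ← p + (dp/dt)·Δt with the new parameters.
t = 0.5: p = 0.67030 + (-0.03713) = 0.63317
t = 1: p = 0.63317 + (-0.03079) = 0.60238
t = 1.5: p = 0.60238 + (-0.02592) = 0.57646
t = 2: p = 0.57646 + (-0.02208) = 0.55438

0.554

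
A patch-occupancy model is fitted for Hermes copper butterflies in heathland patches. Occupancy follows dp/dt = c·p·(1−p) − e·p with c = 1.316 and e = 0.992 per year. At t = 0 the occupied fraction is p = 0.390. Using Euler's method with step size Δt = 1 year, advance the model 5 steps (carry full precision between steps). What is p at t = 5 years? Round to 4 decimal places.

0.2569

Update rule: p ← p + [c·p·(1−p) − e·p]·Δt with Δt = 1.
  1  |  dp/dt·Δt = -0.073804  |  p_1 = 0.316196
  2  |  dp/dt·Δt = -0.029126  |  p_2 = 0.287070
  3  |  dp/dt·Δt = -0.015440  |  p_3 = 0.271630
  4  |  dp/dt·Δt = -0.009090  |  p_4 = 0.262540
  5  |  dp/dt·Δt = -0.005645  |  p_5 = 0.256895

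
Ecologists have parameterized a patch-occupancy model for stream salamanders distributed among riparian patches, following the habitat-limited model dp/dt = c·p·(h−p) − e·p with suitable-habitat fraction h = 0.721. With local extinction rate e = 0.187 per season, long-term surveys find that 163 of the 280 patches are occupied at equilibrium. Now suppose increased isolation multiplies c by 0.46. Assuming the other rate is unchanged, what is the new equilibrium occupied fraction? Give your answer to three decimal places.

0.419

Observed p* = 163/280 = 0.58214.
Balance c(h−p*) = e gives c = e/(0.721 − 0.58214) = 0.187/0.13886 = 1.34668.
New p* = 0.721 − e/c = 0.721 − 0.18700/0.61947 = 0.41913.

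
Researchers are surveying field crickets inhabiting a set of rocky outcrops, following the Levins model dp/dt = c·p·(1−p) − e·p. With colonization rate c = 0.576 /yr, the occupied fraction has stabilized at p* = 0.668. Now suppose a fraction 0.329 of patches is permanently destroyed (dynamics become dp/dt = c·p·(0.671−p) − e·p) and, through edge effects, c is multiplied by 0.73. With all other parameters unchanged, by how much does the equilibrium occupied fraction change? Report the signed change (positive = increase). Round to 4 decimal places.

Balance c(1−p*) = e gives e = 0.576×(1 − 0.66800) = 0.19123.
New p* = 0.671 − e/c = 0.671 − 0.19123/0.42048 = 0.21621.
Δp* = 0.21621 − 0.66800 = -0.45179.

-0.4518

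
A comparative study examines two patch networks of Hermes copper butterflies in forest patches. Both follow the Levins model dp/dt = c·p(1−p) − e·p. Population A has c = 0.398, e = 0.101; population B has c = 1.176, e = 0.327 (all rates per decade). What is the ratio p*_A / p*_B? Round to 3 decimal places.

1.034

A: p*_A = 1 − 0.101/0.398 = 0.7462.
B: p*_B = 1 − 0.327/1.176 = 0.7219.
p*_A / p*_B = 0.7462/0.7219 = 1.0336.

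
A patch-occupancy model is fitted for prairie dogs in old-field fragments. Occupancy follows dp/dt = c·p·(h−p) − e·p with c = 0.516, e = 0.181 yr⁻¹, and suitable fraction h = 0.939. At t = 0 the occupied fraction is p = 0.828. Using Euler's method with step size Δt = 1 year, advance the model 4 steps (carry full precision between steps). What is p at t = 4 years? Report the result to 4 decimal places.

0.6256

Update rule: p ← p + [c·p·(h−p) − e·p]·Δt with Δt = 1.
p: 0.82800 → 0.72556  (Δp = -0.10244)
p: 0.72556 → 0.67414  (Δp = -0.05142)
p: 0.67414 → 0.64425  (Δp = -0.02989)
p: 0.64425 → 0.62563  (Δp = -0.01863)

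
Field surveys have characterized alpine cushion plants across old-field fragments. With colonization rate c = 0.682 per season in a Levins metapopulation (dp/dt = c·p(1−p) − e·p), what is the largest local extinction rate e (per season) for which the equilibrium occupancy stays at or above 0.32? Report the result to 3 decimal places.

1 − e/c ≥ 0.32 ⇒ e ≤ c(1 − 0.32) = 0.682 × 0.6800.
e_max = 0.4638.

0.464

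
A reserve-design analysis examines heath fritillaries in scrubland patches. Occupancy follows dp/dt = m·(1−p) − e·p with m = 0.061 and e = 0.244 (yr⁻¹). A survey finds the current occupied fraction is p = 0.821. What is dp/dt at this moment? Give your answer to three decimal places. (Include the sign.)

-0.189

Colonization term: m·(1−p) = 0.061×0.1790 = 0.01092.
Extinction term: e·p = 0.20032.
dp/dt = 0.01092 − 0.20032 = -0.18940.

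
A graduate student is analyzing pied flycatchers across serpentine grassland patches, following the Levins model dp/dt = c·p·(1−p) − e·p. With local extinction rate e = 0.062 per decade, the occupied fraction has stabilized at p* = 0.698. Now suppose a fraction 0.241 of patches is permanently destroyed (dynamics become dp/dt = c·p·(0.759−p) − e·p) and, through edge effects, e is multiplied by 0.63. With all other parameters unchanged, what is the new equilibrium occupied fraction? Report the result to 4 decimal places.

Balance c(1−p*) = e gives c = e/(1 − 0.69800) = 0.062/0.30200 = 0.20530.
New p* = 0.759 − e/c = 0.759 − 0.03906/0.20530 = 0.56874.

0.5687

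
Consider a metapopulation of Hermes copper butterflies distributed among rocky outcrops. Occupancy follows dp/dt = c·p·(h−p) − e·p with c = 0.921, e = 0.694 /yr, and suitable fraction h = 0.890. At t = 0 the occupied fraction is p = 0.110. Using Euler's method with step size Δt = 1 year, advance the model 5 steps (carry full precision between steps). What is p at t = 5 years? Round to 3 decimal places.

0.121

Update rule: p ← p + [c·p·(h−p) − e·p]·Δt with Δt = 1.
step 1: Δp = +0.00268, p = 0.11268
step 2: Δp = +0.00247, p = 0.11515
step 3: Δp = +0.00226, p = 0.11741
step 4: Δp = +0.00206, p = 0.11947
step 5: Δp = +0.00187, p = 0.12134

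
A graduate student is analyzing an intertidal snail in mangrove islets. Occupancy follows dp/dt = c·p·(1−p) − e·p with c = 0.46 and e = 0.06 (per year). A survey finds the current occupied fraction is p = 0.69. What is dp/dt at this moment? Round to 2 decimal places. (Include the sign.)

Colonization term: c·p·(1−p) = 0.46×0.69×0.3100 = 0.09839.
Extinction term: e·p = 0.04140.
dp/dt = 0.09839 − 0.04140 = 0.05699.

0.06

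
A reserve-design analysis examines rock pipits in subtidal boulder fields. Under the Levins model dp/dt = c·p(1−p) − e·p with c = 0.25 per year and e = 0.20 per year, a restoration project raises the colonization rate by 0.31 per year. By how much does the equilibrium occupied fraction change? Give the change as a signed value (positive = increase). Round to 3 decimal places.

Before: p* = 1 − 0.20/0.25 = 0.2000.
After the change, c = 0.56, e = 0.2, so p* = 1 − 0.2/0.56 = 0.6429.
Δp* = 0.6429 − 0.2000 = +0.4429.

0.443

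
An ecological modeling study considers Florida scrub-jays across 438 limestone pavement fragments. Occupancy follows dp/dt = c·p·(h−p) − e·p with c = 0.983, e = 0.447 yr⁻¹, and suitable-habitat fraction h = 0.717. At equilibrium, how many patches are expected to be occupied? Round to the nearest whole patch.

p* = h − e/c = 0.717 − 0.4547 = 0.2623.
Expected occupied patches = N × p* = 438 × 0.2623 = 114.87 ≈ 115.

115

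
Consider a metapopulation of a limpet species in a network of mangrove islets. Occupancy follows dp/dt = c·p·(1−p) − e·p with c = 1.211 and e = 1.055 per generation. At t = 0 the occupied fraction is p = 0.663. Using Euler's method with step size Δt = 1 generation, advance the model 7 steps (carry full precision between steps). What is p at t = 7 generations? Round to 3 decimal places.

0.151

Update rule: p ← p + [c·p·(1−p) − e·p]·Δt with Δt = 1.
p: 0.66300 → 0.23411  (Δp = -0.42889)
p: 0.23411 → 0.20426  (Δp = -0.02985)
p: 0.20426 → 0.18560  (Δp = -0.01866)
p: 0.18560 → 0.17284  (Δp = -0.01276)
p: 0.17284 → 0.16362  (Δp = -0.00921)
p: 0.16362 → 0.15673  (Δp = -0.00690)
p: 0.15673 → 0.15143  (Δp = -0.00530)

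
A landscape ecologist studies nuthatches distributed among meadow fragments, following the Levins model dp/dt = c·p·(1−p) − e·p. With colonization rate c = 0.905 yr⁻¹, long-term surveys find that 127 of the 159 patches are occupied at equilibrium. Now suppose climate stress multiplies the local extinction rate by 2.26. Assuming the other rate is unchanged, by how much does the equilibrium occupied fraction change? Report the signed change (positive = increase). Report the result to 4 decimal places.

-0.2536

Observed p* = 127/159 = 0.79874.
Balance c(1−p*) = e gives e = 0.905×(1 − 0.79874) = 0.18214.
New p* = 1 − e/c = 1 − 0.41164/0.90500 = 0.54515.
Δp* = 0.54515 − 0.79874 = -0.25359.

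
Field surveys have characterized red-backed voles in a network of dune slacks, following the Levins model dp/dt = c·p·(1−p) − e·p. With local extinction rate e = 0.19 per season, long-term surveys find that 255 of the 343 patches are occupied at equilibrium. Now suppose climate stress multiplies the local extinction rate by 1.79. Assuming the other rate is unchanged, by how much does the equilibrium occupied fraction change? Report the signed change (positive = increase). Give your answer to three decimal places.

Observed p* = 255/343 = 0.74344.
Balance c(1−p*) = e gives c = e/(1 − 0.74344) = 0.19/0.25656 = 0.74057.
New p* = 1 − e/c = 1 − 0.34010/0.74057 = 0.54076.
Δp* = 0.54076 − 0.74344 = -0.20268.

-0.203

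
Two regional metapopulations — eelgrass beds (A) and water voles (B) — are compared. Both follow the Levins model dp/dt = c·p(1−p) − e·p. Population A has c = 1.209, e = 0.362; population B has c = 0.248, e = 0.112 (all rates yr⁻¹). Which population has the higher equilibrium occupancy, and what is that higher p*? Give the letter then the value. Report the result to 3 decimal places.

A, 0.701

A: p*_A = 1 − 0.362/1.209 = 0.7006.
B: p*_B = 1 − 0.112/0.248 = 0.5484.
A is higher at 0.7006.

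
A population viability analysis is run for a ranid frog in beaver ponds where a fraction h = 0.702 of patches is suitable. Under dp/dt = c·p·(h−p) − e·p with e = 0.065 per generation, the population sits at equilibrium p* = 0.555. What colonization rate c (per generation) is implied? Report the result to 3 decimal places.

At equilibrium c(h−p*) = e, so c = e/(h−p*).
c = 0.065/(0.702 − 0.555) = 0.065/0.1470 = 0.4422.

0.442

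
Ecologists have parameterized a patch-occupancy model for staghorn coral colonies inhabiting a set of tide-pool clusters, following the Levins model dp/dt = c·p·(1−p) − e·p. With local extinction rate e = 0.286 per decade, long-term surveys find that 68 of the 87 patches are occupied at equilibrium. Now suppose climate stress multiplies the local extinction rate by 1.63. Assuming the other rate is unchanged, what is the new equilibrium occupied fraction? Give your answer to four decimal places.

Observed p* = 68/87 = 0.78161.
Balance c(1−p*) = e gives c = e/(1 − 0.78161) = 0.286/0.21839 = 1.30958.
New p* = 1 − e/c = 1 − 0.46618/1.30958 = 0.64402.

0.6440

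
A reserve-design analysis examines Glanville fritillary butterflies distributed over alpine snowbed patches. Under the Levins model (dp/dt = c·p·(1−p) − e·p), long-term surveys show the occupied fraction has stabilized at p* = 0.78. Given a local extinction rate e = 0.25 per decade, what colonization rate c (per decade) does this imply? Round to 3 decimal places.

1.136

At equilibrium c(1−p*) = e, so c = e/(1−p*).
c = 0.25/(1 − 0.78) = 0.25/0.2200 = 1.1364.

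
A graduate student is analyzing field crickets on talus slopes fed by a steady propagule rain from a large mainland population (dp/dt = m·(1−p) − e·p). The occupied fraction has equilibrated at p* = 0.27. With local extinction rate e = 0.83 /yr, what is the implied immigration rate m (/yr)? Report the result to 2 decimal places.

0.31

At equilibrium m(1−p*) = e·p*, so m = e·p*/(1−p*).
m = 0.83 × 0.27 / 0.7300 = 0.2241/0.7300 = 0.3070.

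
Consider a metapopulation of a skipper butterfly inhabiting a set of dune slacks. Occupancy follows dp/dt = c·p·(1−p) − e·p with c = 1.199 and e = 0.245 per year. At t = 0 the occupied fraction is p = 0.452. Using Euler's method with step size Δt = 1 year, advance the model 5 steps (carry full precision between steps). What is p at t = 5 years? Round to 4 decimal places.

Update rule: p ← p + [c·p·(1−p) − e·p]·Δt with Δt = 1.
step 1: Δp = +0.18625, p = 0.63825
step 2: Δp = +0.12046, p = 0.75871
step 3: Δp = +0.03361, p = 0.79233
step 4: Δp = +0.00317, p = 0.79550
step 5: Δp = +0.00016, p = 0.79566

0.7957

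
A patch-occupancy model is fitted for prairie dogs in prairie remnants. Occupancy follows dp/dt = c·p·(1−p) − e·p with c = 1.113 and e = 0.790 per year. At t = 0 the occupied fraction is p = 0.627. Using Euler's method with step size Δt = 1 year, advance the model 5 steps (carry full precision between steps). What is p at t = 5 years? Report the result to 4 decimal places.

0.3048

Update rule: p ← p + [c·p·(1−p) − e·p]·Δt with Δt = 1.
t = 1: p = 0.62700 + (-0.23503) = 0.39197
t = 2: p = 0.39197 + (-0.04439) = 0.34757
t = 3: p = 0.34757 + (-0.02219) = 0.32538
t = 4: p = 0.32538 + (-0.01274) = 0.31264
t = 5: p = 0.31264 + (-0.00781) = 0.30484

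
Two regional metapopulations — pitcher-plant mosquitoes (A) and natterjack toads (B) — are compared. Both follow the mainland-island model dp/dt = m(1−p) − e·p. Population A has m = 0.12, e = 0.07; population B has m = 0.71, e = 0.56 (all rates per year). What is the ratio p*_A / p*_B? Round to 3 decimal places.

A: p*_A = m/(m+e) = 0.12/0.1900 = 0.6316.
B: p*_B = 0.71/1.2700 = 0.5591.
p*_A / p*_B = 0.6316/0.5591 = 1.1297.

1.130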